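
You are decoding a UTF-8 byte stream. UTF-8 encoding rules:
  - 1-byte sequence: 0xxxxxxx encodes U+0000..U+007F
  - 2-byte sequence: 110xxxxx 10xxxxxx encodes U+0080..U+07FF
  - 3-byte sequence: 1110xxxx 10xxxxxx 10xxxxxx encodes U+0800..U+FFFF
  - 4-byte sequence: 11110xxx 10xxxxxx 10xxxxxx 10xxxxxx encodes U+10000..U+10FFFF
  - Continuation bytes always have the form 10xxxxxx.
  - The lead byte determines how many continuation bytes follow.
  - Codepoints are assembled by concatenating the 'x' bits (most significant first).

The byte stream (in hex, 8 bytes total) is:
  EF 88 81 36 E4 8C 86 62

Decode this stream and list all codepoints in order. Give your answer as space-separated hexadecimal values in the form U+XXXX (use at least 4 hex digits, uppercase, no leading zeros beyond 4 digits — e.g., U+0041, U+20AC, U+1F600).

Answer: U+F201 U+0036 U+4306 U+0062

Derivation:
Byte[0]=EF: 3-byte lead, need 2 cont bytes. acc=0xF
Byte[1]=88: continuation. acc=(acc<<6)|0x08=0x3C8
Byte[2]=81: continuation. acc=(acc<<6)|0x01=0xF201
Completed: cp=U+F201 (starts at byte 0)
Byte[3]=36: 1-byte ASCII. cp=U+0036
Byte[4]=E4: 3-byte lead, need 2 cont bytes. acc=0x4
Byte[5]=8C: continuation. acc=(acc<<6)|0x0C=0x10C
Byte[6]=86: continuation. acc=(acc<<6)|0x06=0x4306
Completed: cp=U+4306 (starts at byte 4)
Byte[7]=62: 1-byte ASCII. cp=U+0062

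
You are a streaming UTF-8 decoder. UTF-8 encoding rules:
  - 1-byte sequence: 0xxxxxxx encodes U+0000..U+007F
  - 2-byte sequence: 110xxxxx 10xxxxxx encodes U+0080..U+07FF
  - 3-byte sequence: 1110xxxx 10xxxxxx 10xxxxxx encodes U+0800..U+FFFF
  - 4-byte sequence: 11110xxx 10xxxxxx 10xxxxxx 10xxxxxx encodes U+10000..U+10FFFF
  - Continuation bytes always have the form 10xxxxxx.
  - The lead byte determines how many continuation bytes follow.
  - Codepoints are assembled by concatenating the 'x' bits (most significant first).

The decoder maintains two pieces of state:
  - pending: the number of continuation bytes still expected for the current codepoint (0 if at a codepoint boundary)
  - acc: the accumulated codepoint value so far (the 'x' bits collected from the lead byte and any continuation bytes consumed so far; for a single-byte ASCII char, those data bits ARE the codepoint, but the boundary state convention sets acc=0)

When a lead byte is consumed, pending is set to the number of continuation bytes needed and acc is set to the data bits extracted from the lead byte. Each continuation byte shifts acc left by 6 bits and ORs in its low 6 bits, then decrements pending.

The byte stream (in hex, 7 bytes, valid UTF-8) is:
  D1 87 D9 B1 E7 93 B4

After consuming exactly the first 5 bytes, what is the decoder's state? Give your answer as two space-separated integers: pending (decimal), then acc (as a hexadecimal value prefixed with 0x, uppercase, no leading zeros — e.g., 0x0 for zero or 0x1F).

Answer: 2 0x7

Derivation:
Byte[0]=D1: 2-byte lead. pending=1, acc=0x11
Byte[1]=87: continuation. acc=(acc<<6)|0x07=0x447, pending=0
Byte[2]=D9: 2-byte lead. pending=1, acc=0x19
Byte[3]=B1: continuation. acc=(acc<<6)|0x31=0x671, pending=0
Byte[4]=E7: 3-byte lead. pending=2, acc=0x7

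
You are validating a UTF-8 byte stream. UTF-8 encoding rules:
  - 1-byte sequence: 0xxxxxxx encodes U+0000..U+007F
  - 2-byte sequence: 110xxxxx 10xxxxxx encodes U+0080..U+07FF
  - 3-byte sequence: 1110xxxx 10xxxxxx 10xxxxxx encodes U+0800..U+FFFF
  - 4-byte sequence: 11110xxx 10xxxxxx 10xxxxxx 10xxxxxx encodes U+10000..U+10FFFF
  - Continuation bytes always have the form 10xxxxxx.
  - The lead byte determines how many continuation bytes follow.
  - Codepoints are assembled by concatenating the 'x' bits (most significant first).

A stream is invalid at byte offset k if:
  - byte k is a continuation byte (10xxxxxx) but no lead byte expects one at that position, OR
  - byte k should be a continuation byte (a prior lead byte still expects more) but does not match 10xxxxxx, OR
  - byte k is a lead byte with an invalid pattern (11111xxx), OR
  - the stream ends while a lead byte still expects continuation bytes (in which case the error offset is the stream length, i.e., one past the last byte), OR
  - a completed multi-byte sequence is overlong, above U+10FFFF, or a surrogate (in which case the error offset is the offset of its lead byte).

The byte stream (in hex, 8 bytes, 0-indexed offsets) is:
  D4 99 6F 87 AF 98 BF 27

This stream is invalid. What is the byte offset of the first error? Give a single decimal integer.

Answer: 3

Derivation:
Byte[0]=D4: 2-byte lead, need 1 cont bytes. acc=0x14
Byte[1]=99: continuation. acc=(acc<<6)|0x19=0x519
Completed: cp=U+0519 (starts at byte 0)
Byte[2]=6F: 1-byte ASCII. cp=U+006F
Byte[3]=87: INVALID lead byte (not 0xxx/110x/1110/11110)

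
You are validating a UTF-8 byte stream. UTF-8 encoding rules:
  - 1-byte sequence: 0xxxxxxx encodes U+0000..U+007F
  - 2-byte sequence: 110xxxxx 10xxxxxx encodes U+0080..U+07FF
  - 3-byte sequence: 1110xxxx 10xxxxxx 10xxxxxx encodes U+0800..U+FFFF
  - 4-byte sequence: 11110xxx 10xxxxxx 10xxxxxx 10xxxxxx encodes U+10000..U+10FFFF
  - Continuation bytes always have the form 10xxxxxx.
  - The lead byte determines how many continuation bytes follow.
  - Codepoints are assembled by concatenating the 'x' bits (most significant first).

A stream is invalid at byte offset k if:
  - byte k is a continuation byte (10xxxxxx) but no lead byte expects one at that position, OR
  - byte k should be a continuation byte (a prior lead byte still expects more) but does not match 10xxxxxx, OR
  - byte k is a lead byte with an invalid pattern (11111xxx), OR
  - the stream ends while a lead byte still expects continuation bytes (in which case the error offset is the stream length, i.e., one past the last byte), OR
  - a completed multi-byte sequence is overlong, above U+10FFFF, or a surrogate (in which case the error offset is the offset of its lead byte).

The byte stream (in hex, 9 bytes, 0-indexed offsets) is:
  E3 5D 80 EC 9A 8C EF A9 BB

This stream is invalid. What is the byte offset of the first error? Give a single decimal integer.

Byte[0]=E3: 3-byte lead, need 2 cont bytes. acc=0x3
Byte[1]=5D: expected 10xxxxxx continuation. INVALID

Answer: 1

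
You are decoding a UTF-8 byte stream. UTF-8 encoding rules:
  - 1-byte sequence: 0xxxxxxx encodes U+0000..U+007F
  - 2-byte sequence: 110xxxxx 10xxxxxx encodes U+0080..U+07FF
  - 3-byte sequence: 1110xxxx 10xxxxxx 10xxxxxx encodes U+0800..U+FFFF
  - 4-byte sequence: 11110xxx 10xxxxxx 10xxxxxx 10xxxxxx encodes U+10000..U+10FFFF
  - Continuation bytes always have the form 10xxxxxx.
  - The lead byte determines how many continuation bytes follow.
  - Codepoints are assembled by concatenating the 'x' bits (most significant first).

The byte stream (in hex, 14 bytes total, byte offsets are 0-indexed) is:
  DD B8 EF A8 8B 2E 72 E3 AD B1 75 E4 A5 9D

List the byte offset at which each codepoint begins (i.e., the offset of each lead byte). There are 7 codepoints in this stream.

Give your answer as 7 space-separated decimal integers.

Answer: 0 2 5 6 7 10 11

Derivation:
Byte[0]=DD: 2-byte lead, need 1 cont bytes. acc=0x1D
Byte[1]=B8: continuation. acc=(acc<<6)|0x38=0x778
Completed: cp=U+0778 (starts at byte 0)
Byte[2]=EF: 3-byte lead, need 2 cont bytes. acc=0xF
Byte[3]=A8: continuation. acc=(acc<<6)|0x28=0x3E8
Byte[4]=8B: continuation. acc=(acc<<6)|0x0B=0xFA0B
Completed: cp=U+FA0B (starts at byte 2)
Byte[5]=2E: 1-byte ASCII. cp=U+002E
Byte[6]=72: 1-byte ASCII. cp=U+0072
Byte[7]=E3: 3-byte lead, need 2 cont bytes. acc=0x3
Byte[8]=AD: continuation. acc=(acc<<6)|0x2D=0xED
Byte[9]=B1: continuation. acc=(acc<<6)|0x31=0x3B71
Completed: cp=U+3B71 (starts at byte 7)
Byte[10]=75: 1-byte ASCII. cp=U+0075
Byte[11]=E4: 3-byte lead, need 2 cont bytes. acc=0x4
Byte[12]=A5: continuation. acc=(acc<<6)|0x25=0x125
Byte[13]=9D: continuation. acc=(acc<<6)|0x1D=0x495D
Completed: cp=U+495D (starts at byte 11)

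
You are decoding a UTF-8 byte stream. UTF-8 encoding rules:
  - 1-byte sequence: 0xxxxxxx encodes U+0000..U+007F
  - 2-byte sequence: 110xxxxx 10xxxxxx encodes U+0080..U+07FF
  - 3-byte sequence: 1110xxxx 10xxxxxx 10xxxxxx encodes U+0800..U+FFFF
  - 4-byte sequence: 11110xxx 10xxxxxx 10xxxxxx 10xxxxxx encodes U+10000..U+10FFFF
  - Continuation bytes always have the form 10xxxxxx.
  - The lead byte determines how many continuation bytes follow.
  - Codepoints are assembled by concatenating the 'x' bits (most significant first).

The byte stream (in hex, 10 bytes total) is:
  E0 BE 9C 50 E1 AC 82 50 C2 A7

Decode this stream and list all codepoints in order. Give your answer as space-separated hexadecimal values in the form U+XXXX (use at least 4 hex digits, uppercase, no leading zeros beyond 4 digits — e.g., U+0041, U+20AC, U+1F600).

Answer: U+0F9C U+0050 U+1B02 U+0050 U+00A7

Derivation:
Byte[0]=E0: 3-byte lead, need 2 cont bytes. acc=0x0
Byte[1]=BE: continuation. acc=(acc<<6)|0x3E=0x3E
Byte[2]=9C: continuation. acc=(acc<<6)|0x1C=0xF9C
Completed: cp=U+0F9C (starts at byte 0)
Byte[3]=50: 1-byte ASCII. cp=U+0050
Byte[4]=E1: 3-byte lead, need 2 cont bytes. acc=0x1
Byte[5]=AC: continuation. acc=(acc<<6)|0x2C=0x6C
Byte[6]=82: continuation. acc=(acc<<6)|0x02=0x1B02
Completed: cp=U+1B02 (starts at byte 4)
Byte[7]=50: 1-byte ASCII. cp=U+0050
Byte[8]=C2: 2-byte lead, need 1 cont bytes. acc=0x2
Byte[9]=A7: continuation. acc=(acc<<6)|0x27=0xA7
Completed: cp=U+00A7 (starts at byte 8)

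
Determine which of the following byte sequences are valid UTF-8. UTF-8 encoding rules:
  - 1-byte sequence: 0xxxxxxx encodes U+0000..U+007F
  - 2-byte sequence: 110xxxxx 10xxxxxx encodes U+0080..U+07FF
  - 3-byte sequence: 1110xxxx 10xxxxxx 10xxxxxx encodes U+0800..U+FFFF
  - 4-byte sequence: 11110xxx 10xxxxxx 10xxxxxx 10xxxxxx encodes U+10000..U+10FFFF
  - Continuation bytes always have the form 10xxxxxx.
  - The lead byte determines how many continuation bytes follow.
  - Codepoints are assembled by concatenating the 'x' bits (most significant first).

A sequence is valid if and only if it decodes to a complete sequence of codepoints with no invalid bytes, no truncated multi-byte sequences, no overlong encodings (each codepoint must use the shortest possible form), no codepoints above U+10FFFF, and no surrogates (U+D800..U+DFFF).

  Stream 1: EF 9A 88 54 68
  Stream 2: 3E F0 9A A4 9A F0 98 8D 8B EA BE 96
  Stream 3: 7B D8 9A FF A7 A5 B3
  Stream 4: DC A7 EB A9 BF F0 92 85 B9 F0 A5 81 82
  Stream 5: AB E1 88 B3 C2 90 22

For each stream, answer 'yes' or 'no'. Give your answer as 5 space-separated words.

Answer: yes yes no yes no

Derivation:
Stream 1: decodes cleanly. VALID
Stream 2: decodes cleanly. VALID
Stream 3: error at byte offset 3. INVALID
Stream 4: decodes cleanly. VALID
Stream 5: error at byte offset 0. INVALID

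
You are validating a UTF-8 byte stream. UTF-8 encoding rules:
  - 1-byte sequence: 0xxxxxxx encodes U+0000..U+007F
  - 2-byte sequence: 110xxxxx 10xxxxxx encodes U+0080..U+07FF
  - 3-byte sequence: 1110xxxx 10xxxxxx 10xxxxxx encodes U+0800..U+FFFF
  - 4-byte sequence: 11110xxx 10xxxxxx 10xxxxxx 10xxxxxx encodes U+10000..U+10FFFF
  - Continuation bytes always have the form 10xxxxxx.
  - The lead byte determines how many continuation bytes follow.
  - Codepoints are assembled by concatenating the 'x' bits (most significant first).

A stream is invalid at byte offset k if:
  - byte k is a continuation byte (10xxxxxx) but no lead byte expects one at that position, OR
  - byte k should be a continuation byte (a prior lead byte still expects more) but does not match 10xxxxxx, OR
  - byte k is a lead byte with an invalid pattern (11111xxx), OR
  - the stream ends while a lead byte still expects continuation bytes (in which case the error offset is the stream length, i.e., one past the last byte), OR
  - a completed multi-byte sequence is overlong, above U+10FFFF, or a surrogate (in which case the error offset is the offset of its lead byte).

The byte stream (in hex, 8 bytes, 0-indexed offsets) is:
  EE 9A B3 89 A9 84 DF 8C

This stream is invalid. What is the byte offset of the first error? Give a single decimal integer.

Answer: 3

Derivation:
Byte[0]=EE: 3-byte lead, need 2 cont bytes. acc=0xE
Byte[1]=9A: continuation. acc=(acc<<6)|0x1A=0x39A
Byte[2]=B3: continuation. acc=(acc<<6)|0x33=0xE6B3
Completed: cp=U+E6B3 (starts at byte 0)
Byte[3]=89: INVALID lead byte (not 0xxx/110x/1110/11110)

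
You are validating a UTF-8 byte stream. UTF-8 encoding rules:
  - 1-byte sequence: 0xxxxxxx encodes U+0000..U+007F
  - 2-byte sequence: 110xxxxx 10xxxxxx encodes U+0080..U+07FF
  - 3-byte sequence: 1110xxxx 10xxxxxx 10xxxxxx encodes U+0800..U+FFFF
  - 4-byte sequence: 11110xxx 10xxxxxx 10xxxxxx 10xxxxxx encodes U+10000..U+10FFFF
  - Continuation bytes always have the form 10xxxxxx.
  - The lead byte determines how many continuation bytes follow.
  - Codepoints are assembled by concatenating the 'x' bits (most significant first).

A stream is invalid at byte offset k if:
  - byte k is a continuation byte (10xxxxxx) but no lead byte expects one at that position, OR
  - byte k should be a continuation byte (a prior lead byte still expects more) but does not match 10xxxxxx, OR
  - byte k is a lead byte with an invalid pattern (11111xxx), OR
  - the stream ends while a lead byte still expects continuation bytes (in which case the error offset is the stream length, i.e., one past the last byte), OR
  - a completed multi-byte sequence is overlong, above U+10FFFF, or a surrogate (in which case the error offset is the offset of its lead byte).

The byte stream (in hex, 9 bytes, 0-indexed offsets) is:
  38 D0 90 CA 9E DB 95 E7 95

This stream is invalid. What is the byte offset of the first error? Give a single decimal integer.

Answer: 9

Derivation:
Byte[0]=38: 1-byte ASCII. cp=U+0038
Byte[1]=D0: 2-byte lead, need 1 cont bytes. acc=0x10
Byte[2]=90: continuation. acc=(acc<<6)|0x10=0x410
Completed: cp=U+0410 (starts at byte 1)
Byte[3]=CA: 2-byte lead, need 1 cont bytes. acc=0xA
Byte[4]=9E: continuation. acc=(acc<<6)|0x1E=0x29E
Completed: cp=U+029E (starts at byte 3)
Byte[5]=DB: 2-byte lead, need 1 cont bytes. acc=0x1B
Byte[6]=95: continuation. acc=(acc<<6)|0x15=0x6D5
Completed: cp=U+06D5 (starts at byte 5)
Byte[7]=E7: 3-byte lead, need 2 cont bytes. acc=0x7
Byte[8]=95: continuation. acc=(acc<<6)|0x15=0x1D5
Byte[9]: stream ended, expected continuation. INVALID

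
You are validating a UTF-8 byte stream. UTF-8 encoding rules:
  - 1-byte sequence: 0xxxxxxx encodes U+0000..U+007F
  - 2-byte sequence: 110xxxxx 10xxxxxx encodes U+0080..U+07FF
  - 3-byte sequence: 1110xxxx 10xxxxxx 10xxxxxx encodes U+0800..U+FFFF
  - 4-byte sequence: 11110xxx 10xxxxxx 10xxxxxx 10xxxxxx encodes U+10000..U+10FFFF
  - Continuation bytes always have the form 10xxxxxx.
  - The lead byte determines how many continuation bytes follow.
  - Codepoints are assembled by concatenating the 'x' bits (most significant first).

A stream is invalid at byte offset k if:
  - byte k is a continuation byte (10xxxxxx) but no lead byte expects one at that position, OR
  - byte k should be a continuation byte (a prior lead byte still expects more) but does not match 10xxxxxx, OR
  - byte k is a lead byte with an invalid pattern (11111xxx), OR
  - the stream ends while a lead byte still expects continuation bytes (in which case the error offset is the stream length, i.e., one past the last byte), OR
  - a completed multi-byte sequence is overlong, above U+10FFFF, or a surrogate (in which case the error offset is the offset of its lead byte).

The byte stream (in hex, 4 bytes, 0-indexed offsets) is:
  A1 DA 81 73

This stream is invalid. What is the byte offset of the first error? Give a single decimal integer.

Byte[0]=A1: INVALID lead byte (not 0xxx/110x/1110/11110)

Answer: 0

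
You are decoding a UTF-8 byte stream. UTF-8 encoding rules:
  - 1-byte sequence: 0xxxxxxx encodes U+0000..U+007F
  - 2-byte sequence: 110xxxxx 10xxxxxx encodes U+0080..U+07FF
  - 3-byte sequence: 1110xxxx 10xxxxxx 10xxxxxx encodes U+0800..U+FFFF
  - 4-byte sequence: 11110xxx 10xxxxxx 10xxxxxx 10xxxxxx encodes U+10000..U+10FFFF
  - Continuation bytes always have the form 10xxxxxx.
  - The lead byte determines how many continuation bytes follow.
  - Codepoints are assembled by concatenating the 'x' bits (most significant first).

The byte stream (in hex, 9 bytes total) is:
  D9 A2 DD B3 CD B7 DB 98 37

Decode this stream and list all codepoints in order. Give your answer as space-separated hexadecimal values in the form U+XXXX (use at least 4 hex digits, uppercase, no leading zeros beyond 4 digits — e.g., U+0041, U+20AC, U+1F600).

Byte[0]=D9: 2-byte lead, need 1 cont bytes. acc=0x19
Byte[1]=A2: continuation. acc=(acc<<6)|0x22=0x662
Completed: cp=U+0662 (starts at byte 0)
Byte[2]=DD: 2-byte lead, need 1 cont bytes. acc=0x1D
Byte[3]=B3: continuation. acc=(acc<<6)|0x33=0x773
Completed: cp=U+0773 (starts at byte 2)
Byte[4]=CD: 2-byte lead, need 1 cont bytes. acc=0xD
Byte[5]=B7: continuation. acc=(acc<<6)|0x37=0x377
Completed: cp=U+0377 (starts at byte 4)
Byte[6]=DB: 2-byte lead, need 1 cont bytes. acc=0x1B
Byte[7]=98: continuation. acc=(acc<<6)|0x18=0x6D8
Completed: cp=U+06D8 (starts at byte 6)
Byte[8]=37: 1-byte ASCII. cp=U+0037

Answer: U+0662 U+0773 U+0377 U+06D8 U+0037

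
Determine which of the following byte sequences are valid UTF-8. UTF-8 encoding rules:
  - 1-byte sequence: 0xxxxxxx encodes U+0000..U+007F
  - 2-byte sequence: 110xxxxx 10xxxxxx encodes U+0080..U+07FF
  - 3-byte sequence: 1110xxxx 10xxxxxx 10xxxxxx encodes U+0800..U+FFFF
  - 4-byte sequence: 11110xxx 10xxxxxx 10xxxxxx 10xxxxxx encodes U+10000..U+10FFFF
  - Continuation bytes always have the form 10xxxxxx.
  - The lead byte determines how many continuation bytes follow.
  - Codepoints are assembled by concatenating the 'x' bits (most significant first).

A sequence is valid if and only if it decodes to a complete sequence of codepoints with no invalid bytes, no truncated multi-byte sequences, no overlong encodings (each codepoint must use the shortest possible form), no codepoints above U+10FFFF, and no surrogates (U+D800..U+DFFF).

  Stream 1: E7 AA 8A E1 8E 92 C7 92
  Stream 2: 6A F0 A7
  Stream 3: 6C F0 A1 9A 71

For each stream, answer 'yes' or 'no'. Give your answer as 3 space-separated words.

Stream 1: decodes cleanly. VALID
Stream 2: error at byte offset 3. INVALID
Stream 3: error at byte offset 4. INVALID

Answer: yes no no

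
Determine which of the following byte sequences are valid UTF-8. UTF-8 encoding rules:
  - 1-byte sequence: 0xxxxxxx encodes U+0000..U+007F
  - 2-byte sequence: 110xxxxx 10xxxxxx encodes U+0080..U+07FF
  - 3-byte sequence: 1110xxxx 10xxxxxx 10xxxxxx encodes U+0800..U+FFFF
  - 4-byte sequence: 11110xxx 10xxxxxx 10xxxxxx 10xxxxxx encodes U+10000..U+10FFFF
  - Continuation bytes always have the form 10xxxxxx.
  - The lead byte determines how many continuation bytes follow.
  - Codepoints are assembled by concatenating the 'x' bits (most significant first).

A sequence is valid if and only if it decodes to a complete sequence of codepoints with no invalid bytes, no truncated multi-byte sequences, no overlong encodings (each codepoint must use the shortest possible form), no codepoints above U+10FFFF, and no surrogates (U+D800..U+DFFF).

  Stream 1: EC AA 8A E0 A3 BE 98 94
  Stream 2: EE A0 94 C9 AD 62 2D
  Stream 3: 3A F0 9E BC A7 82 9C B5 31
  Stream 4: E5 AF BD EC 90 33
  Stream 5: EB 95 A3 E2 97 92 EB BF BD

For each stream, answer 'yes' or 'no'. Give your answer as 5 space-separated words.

Answer: no yes no no yes

Derivation:
Stream 1: error at byte offset 6. INVALID
Stream 2: decodes cleanly. VALID
Stream 3: error at byte offset 5. INVALID
Stream 4: error at byte offset 5. INVALID
Stream 5: decodes cleanly. VALID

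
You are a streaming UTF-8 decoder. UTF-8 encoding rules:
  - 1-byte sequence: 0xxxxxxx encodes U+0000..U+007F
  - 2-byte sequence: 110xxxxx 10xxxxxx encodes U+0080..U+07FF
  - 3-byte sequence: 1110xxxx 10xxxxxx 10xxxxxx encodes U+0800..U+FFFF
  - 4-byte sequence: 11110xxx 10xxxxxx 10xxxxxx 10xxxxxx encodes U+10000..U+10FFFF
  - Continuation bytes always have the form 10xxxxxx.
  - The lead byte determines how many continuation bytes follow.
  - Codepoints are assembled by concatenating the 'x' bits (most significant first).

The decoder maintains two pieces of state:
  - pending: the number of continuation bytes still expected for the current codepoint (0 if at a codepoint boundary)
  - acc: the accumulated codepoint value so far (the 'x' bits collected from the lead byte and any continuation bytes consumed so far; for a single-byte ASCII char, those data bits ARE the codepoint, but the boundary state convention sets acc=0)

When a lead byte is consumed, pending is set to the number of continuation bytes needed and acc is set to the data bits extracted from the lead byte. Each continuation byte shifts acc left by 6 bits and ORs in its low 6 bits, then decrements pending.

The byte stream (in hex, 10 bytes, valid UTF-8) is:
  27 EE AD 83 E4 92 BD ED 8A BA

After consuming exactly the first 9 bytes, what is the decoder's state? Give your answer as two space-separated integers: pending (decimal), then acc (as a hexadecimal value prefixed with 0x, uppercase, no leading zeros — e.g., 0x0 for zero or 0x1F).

Answer: 1 0x34A

Derivation:
Byte[0]=27: 1-byte. pending=0, acc=0x0
Byte[1]=EE: 3-byte lead. pending=2, acc=0xE
Byte[2]=AD: continuation. acc=(acc<<6)|0x2D=0x3AD, pending=1
Byte[3]=83: continuation. acc=(acc<<6)|0x03=0xEB43, pending=0
Byte[4]=E4: 3-byte lead. pending=2, acc=0x4
Byte[5]=92: continuation. acc=(acc<<6)|0x12=0x112, pending=1
Byte[6]=BD: continuation. acc=(acc<<6)|0x3D=0x44BD, pending=0
Byte[7]=ED: 3-byte lead. pending=2, acc=0xD
Byte[8]=8A: continuation. acc=(acc<<6)|0x0A=0x34A, pending=1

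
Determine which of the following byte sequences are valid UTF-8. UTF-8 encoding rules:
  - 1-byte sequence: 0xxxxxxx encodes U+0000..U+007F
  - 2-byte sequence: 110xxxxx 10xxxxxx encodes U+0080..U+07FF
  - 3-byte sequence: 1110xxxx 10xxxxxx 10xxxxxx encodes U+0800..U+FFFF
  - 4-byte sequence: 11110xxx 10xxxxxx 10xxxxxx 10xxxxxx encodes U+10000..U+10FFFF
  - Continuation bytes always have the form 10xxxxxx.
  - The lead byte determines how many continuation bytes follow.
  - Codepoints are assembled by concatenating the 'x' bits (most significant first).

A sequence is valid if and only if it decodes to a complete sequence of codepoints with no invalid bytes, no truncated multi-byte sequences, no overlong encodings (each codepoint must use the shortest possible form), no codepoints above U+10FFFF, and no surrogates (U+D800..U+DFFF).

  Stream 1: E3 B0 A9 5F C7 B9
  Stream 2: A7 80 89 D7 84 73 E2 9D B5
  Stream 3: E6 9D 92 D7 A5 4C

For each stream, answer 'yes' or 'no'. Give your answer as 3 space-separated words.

Answer: yes no yes

Derivation:
Stream 1: decodes cleanly. VALID
Stream 2: error at byte offset 0. INVALID
Stream 3: decodes cleanly. VALID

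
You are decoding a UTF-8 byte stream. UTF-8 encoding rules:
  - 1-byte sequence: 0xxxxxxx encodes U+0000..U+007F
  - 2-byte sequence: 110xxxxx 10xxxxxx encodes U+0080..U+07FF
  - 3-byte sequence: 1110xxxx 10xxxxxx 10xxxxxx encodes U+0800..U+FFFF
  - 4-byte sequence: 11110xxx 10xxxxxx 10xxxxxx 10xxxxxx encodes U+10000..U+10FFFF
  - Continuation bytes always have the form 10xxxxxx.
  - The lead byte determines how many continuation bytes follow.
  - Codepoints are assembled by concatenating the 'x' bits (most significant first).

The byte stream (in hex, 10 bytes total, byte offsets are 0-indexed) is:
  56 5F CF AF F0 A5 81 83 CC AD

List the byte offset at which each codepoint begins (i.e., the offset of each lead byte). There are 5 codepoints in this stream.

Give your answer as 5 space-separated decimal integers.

Byte[0]=56: 1-byte ASCII. cp=U+0056
Byte[1]=5F: 1-byte ASCII. cp=U+005F
Byte[2]=CF: 2-byte lead, need 1 cont bytes. acc=0xF
Byte[3]=AF: continuation. acc=(acc<<6)|0x2F=0x3EF
Completed: cp=U+03EF (starts at byte 2)
Byte[4]=F0: 4-byte lead, need 3 cont bytes. acc=0x0
Byte[5]=A5: continuation. acc=(acc<<6)|0x25=0x25
Byte[6]=81: continuation. acc=(acc<<6)|0x01=0x941
Byte[7]=83: continuation. acc=(acc<<6)|0x03=0x25043
Completed: cp=U+25043 (starts at byte 4)
Byte[8]=CC: 2-byte lead, need 1 cont bytes. acc=0xC
Byte[9]=AD: continuation. acc=(acc<<6)|0x2D=0x32D
Completed: cp=U+032D (starts at byte 8)

Answer: 0 1 2 4 8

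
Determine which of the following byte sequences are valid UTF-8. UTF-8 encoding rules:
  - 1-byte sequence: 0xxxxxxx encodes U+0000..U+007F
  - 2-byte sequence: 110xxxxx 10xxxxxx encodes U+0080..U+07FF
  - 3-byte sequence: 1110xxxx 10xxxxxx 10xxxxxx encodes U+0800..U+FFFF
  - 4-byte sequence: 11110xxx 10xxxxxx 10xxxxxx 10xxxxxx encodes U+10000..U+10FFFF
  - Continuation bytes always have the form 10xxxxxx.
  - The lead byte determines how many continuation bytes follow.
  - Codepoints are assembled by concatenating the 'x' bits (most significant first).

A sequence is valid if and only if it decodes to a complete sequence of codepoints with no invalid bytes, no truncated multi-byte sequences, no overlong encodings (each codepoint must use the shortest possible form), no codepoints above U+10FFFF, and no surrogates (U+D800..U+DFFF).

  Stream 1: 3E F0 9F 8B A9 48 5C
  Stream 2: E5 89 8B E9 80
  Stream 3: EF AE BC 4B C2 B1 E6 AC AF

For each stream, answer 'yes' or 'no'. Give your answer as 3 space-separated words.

Stream 1: decodes cleanly. VALID
Stream 2: error at byte offset 5. INVALID
Stream 3: decodes cleanly. VALID

Answer: yes no yes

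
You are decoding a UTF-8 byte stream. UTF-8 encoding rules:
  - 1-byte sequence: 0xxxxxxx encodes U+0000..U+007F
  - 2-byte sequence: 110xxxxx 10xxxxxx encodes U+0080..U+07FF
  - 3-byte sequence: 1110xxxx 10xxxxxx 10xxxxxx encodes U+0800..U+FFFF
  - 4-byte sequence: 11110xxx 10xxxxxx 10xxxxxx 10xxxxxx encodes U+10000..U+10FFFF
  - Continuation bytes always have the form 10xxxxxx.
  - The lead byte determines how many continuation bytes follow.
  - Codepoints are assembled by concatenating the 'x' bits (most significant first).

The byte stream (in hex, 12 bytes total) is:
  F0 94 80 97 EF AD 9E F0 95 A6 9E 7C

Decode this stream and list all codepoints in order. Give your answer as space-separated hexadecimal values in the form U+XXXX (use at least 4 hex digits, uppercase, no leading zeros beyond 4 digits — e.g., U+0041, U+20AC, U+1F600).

Byte[0]=F0: 4-byte lead, need 3 cont bytes. acc=0x0
Byte[1]=94: continuation. acc=(acc<<6)|0x14=0x14
Byte[2]=80: continuation. acc=(acc<<6)|0x00=0x500
Byte[3]=97: continuation. acc=(acc<<6)|0x17=0x14017
Completed: cp=U+14017 (starts at byte 0)
Byte[4]=EF: 3-byte lead, need 2 cont bytes. acc=0xF
Byte[5]=AD: continuation. acc=(acc<<6)|0x2D=0x3ED
Byte[6]=9E: continuation. acc=(acc<<6)|0x1E=0xFB5E
Completed: cp=U+FB5E (starts at byte 4)
Byte[7]=F0: 4-byte lead, need 3 cont bytes. acc=0x0
Byte[8]=95: continuation. acc=(acc<<6)|0x15=0x15
Byte[9]=A6: continuation. acc=(acc<<6)|0x26=0x566
Byte[10]=9E: continuation. acc=(acc<<6)|0x1E=0x1599E
Completed: cp=U+1599E (starts at byte 7)
Byte[11]=7C: 1-byte ASCII. cp=U+007C

Answer: U+14017 U+FB5E U+1599E U+007C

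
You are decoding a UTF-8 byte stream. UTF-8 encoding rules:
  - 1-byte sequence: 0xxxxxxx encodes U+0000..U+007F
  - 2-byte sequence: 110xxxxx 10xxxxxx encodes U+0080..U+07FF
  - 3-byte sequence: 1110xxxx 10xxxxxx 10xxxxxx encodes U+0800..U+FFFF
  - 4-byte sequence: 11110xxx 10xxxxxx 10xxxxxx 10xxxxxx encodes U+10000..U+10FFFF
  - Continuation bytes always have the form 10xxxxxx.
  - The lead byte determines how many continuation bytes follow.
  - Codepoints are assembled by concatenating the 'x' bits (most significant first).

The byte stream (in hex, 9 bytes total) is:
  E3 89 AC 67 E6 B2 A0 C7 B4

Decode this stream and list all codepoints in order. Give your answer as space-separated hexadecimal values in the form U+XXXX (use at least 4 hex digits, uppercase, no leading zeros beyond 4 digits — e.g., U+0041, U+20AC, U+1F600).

Answer: U+326C U+0067 U+6CA0 U+01F4

Derivation:
Byte[0]=E3: 3-byte lead, need 2 cont bytes. acc=0x3
Byte[1]=89: continuation. acc=(acc<<6)|0x09=0xC9
Byte[2]=AC: continuation. acc=(acc<<6)|0x2C=0x326C
Completed: cp=U+326C (starts at byte 0)
Byte[3]=67: 1-byte ASCII. cp=U+0067
Byte[4]=E6: 3-byte lead, need 2 cont bytes. acc=0x6
Byte[5]=B2: continuation. acc=(acc<<6)|0x32=0x1B2
Byte[6]=A0: continuation. acc=(acc<<6)|0x20=0x6CA0
Completed: cp=U+6CA0 (starts at byte 4)
Byte[7]=C7: 2-byte lead, need 1 cont bytes. acc=0x7
Byte[8]=B4: continuation. acc=(acc<<6)|0x34=0x1F4
Completed: cp=U+01F4 (starts at byte 7)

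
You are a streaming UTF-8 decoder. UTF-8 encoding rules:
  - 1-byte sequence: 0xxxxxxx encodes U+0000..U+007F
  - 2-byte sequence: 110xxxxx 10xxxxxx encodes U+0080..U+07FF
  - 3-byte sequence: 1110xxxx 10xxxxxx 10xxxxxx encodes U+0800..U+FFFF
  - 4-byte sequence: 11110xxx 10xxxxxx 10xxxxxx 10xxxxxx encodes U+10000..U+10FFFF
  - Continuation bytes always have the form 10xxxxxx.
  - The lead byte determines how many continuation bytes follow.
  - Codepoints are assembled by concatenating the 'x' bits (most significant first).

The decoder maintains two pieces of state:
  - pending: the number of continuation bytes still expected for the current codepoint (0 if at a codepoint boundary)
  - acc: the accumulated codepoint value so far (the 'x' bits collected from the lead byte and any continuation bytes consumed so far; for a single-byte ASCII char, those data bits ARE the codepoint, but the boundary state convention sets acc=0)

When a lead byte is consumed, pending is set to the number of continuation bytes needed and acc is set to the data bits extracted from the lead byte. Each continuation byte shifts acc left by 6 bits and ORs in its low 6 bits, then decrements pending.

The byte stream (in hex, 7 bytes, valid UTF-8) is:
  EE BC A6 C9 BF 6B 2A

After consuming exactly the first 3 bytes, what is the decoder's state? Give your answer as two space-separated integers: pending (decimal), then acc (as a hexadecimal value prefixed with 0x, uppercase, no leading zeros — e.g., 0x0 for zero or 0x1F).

Answer: 0 0xEF26

Derivation:
Byte[0]=EE: 3-byte lead. pending=2, acc=0xE
Byte[1]=BC: continuation. acc=(acc<<6)|0x3C=0x3BC, pending=1
Byte[2]=A6: continuation. acc=(acc<<6)|0x26=0xEF26, pending=0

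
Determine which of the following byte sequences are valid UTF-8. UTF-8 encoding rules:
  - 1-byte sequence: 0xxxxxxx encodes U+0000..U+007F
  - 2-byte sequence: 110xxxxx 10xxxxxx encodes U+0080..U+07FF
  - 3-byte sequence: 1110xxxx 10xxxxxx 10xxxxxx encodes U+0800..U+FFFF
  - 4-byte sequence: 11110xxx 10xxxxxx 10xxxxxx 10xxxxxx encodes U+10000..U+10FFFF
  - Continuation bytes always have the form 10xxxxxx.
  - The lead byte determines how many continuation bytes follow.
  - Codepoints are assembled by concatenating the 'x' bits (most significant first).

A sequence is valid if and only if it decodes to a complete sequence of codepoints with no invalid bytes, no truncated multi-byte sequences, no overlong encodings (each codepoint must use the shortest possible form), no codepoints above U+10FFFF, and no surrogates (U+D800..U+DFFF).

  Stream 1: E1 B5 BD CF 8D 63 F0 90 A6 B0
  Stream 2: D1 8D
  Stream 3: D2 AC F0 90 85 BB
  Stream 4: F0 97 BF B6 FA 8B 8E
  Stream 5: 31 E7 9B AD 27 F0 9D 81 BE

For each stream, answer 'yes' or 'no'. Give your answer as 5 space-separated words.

Stream 1: decodes cleanly. VALID
Stream 2: decodes cleanly. VALID
Stream 3: decodes cleanly. VALID
Stream 4: error at byte offset 4. INVALID
Stream 5: decodes cleanly. VALID

Answer: yes yes yes no yes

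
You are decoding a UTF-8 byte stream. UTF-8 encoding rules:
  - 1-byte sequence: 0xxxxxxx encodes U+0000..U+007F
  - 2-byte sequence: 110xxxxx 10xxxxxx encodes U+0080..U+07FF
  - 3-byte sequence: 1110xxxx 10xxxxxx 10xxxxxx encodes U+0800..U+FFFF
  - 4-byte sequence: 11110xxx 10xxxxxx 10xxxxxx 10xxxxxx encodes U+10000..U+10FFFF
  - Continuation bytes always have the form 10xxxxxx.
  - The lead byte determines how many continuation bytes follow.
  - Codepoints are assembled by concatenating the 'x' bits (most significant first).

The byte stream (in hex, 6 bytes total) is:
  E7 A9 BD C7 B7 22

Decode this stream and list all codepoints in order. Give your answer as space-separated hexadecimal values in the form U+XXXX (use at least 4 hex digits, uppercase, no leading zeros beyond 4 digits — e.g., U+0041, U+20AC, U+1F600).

Answer: U+7A7D U+01F7 U+0022

Derivation:
Byte[0]=E7: 3-byte lead, need 2 cont bytes. acc=0x7
Byte[1]=A9: continuation. acc=(acc<<6)|0x29=0x1E9
Byte[2]=BD: continuation. acc=(acc<<6)|0x3D=0x7A7D
Completed: cp=U+7A7D (starts at byte 0)
Byte[3]=C7: 2-byte lead, need 1 cont bytes. acc=0x7
Byte[4]=B7: continuation. acc=(acc<<6)|0x37=0x1F7
Completed: cp=U+01F7 (starts at byte 3)
Byte[5]=22: 1-byte ASCII. cp=U+0022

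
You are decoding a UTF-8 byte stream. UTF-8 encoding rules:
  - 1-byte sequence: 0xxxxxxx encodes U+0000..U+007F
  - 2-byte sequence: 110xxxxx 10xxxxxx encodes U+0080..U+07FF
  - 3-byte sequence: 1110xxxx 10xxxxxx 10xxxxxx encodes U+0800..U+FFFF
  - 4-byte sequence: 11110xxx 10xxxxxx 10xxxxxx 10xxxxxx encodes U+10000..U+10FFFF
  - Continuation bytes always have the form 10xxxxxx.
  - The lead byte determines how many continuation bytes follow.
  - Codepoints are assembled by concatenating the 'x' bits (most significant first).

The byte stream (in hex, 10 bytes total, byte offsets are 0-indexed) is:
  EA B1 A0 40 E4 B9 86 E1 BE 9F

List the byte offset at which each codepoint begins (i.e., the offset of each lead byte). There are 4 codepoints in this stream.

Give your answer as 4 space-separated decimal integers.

Answer: 0 3 4 7

Derivation:
Byte[0]=EA: 3-byte lead, need 2 cont bytes. acc=0xA
Byte[1]=B1: continuation. acc=(acc<<6)|0x31=0x2B1
Byte[2]=A0: continuation. acc=(acc<<6)|0x20=0xAC60
Completed: cp=U+AC60 (starts at byte 0)
Byte[3]=40: 1-byte ASCII. cp=U+0040
Byte[4]=E4: 3-byte lead, need 2 cont bytes. acc=0x4
Byte[5]=B9: continuation. acc=(acc<<6)|0x39=0x139
Byte[6]=86: continuation. acc=(acc<<6)|0x06=0x4E46
Completed: cp=U+4E46 (starts at byte 4)
Byte[7]=E1: 3-byte lead, need 2 cont bytes. acc=0x1
Byte[8]=BE: continuation. acc=(acc<<6)|0x3E=0x7E
Byte[9]=9F: continuation. acc=(acc<<6)|0x1F=0x1F9F
Completed: cp=U+1F9F (starts at byte 7)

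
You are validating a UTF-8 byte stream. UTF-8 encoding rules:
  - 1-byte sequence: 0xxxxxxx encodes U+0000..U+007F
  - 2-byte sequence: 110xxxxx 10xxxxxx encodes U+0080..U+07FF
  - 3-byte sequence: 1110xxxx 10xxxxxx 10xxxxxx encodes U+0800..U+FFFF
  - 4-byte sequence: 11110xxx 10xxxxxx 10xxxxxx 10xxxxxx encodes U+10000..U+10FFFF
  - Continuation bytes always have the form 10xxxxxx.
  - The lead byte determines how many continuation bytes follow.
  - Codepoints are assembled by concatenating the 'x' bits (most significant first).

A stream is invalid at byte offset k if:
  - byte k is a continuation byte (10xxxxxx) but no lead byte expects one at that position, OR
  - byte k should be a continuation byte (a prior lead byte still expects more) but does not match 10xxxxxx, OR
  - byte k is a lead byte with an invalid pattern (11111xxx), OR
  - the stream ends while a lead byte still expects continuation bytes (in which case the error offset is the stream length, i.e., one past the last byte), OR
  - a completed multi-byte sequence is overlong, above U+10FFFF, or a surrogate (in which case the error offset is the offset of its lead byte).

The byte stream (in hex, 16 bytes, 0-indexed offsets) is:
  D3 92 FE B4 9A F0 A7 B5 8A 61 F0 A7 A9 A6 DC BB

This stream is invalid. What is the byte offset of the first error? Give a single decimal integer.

Answer: 2

Derivation:
Byte[0]=D3: 2-byte lead, need 1 cont bytes. acc=0x13
Byte[1]=92: continuation. acc=(acc<<6)|0x12=0x4D2
Completed: cp=U+04D2 (starts at byte 0)
Byte[2]=FE: INVALID lead byte (not 0xxx/110x/1110/11110)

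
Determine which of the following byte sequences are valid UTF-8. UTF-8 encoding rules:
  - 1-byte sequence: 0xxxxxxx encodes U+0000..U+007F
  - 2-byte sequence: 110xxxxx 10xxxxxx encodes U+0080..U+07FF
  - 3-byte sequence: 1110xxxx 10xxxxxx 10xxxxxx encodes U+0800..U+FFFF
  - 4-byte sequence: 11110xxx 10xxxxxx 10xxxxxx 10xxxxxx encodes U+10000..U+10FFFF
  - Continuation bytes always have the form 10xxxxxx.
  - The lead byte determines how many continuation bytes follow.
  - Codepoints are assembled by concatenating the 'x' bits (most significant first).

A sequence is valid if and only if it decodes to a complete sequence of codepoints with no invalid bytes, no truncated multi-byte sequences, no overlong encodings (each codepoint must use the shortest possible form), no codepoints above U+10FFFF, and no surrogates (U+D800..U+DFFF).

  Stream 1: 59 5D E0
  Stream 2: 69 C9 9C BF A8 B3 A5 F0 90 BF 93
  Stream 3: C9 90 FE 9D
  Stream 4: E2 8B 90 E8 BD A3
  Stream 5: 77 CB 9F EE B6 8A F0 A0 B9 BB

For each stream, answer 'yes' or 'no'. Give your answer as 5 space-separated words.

Answer: no no no yes yes

Derivation:
Stream 1: error at byte offset 3. INVALID
Stream 2: error at byte offset 3. INVALID
Stream 3: error at byte offset 2. INVALID
Stream 4: decodes cleanly. VALID
Stream 5: decodes cleanly. VALID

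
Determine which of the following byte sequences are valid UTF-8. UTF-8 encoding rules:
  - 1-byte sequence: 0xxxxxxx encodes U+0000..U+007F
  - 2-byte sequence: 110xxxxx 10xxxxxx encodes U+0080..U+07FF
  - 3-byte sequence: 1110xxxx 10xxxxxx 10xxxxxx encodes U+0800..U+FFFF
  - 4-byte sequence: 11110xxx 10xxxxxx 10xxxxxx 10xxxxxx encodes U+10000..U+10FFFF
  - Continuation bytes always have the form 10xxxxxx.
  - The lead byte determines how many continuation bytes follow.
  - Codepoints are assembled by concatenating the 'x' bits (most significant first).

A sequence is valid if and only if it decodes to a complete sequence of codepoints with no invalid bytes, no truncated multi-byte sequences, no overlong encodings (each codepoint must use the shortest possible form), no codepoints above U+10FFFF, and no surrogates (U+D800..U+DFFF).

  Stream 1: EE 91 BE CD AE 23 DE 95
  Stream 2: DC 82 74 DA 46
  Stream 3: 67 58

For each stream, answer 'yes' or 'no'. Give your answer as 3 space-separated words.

Answer: yes no yes

Derivation:
Stream 1: decodes cleanly. VALID
Stream 2: error at byte offset 4. INVALID
Stream 3: decodes cleanly. VALID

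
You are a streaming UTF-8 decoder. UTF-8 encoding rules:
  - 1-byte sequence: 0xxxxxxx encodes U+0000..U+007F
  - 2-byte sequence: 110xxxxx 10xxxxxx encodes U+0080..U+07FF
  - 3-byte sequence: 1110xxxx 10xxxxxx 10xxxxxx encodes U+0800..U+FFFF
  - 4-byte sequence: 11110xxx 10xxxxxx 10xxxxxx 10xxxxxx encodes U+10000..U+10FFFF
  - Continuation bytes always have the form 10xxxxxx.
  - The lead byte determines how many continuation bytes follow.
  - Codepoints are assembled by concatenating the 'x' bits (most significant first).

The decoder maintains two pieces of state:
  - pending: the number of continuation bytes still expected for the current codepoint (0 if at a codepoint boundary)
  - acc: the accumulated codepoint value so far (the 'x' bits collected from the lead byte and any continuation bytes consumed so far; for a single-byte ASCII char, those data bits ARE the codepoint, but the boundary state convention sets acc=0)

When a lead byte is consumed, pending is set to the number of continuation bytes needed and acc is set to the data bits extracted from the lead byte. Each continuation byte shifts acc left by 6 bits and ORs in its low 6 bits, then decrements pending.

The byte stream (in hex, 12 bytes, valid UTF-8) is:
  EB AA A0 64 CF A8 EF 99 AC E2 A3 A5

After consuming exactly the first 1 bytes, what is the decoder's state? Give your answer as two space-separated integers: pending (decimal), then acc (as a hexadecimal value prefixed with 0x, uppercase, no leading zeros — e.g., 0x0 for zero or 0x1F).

Answer: 2 0xB

Derivation:
Byte[0]=EB: 3-byte lead. pending=2, acc=0xB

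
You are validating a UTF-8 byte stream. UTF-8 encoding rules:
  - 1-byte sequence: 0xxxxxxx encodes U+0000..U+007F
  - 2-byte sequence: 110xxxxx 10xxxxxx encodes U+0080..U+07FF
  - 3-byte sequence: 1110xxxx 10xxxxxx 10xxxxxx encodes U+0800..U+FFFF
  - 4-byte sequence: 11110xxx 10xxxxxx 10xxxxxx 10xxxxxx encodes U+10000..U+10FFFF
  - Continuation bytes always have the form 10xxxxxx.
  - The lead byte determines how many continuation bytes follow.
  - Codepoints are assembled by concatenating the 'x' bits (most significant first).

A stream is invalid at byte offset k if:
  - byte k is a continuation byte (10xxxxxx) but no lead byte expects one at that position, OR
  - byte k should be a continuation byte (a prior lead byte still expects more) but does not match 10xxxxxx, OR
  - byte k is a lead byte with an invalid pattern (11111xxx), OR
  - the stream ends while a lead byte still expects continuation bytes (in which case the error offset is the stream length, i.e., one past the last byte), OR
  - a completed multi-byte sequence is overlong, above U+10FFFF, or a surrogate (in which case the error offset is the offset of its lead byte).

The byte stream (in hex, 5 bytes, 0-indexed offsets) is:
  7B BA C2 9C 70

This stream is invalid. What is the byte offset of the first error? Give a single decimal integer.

Answer: 1

Derivation:
Byte[0]=7B: 1-byte ASCII. cp=U+007B
Byte[1]=BA: INVALID lead byte (not 0xxx/110x/1110/11110)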